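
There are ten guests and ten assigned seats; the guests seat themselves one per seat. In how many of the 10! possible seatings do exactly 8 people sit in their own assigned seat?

45

Pick the 8 fixed positions: C(10,8) = 45 ways.
The other 2 form a derangement: !2 = 1.
Total: 45 × 1 = 45.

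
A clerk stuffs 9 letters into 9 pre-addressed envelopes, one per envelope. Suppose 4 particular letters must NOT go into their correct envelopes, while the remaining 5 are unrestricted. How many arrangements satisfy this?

229080

Inclusion-exclusion on the 4 forbidden self-matches:
Σ_{j=0}^{4} (-1)^j C(4,j)(9-j)!
= C(4,0)·9! - C(4,1)·8! + C(4,2)·7! - C(4,3)·6! + C(4,4)·5!
= 362880 - 161280 + 30240 - 2880 + 120
= 229080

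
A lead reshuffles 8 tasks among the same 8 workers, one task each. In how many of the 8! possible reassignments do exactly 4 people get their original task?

Pick the 4 fixed positions: C(8,4) = 70 ways.
The remaining 4 must be deranged: !4 = 9.
Total: 70 × 9 = 630.

630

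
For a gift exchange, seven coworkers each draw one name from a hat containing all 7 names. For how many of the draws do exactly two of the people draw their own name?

Choose which 2 of the 7 are fixed: C(7,2) = 21.
The other 5 form a derangement: !5 = 44.
Total: 21 × 44 = 924.

924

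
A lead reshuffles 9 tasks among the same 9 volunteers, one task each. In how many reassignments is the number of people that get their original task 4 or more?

Sum C(9,i)·!(9-i) for i = 4..9:
  i=4: C(9,4)·!5 = 126·44 = 5544
  i=5: C(9,5)·!4 = 126·9 = 1134
  i=6: C(9,6)·!3 = 84·2 = 168
  i=7: C(9,7)·!2 = 36·1 = 36
  i=8: C(9,8)·!1 = 9·0 = 0
  i=9: C(9,9)·!0 = 1·1 = 1
Total = 6883.

6883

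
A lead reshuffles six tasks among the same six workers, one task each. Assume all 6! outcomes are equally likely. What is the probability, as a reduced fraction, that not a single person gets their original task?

53/144

Favorable outcomes: !6 = 265.
Total outcomes: 6! = 720.
Probability = 265/720 = 53/144.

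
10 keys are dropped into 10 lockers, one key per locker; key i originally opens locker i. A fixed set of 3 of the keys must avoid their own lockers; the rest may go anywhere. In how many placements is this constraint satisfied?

2656080

Inclusion-exclusion on the 3 forbidden self-matches:
Σ_{j=0}^{3} (-1)^j C(3,j)(10-j)!
= C(3,0)·10! - C(3,1)·9! + C(3,2)·8! - C(3,3)·7!
= 3628800 - 1088640 + 120960 - 5040
= 2656080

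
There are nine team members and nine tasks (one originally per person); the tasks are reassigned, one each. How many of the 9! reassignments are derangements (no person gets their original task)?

By inclusion-exclusion, !9 = Σ (-1)^k · 9!/k! for k=0..9
= 9! - 9!/1! + 9!/2! - 9!/3! + 9!/4! - 9!/5! + 9!/6! - 9!/7! + 9!/8! - 9!/9!
= 362880 - 362880 + 181440 - 60480 + 15120 - 3024 + 504 - 72 + 9 - 1
= 133496

133496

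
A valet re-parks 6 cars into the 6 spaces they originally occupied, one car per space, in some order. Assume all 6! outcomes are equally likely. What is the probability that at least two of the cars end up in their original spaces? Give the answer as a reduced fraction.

Favorable outcomes: Σ_{i≥2} C(6,i)·!(6-i) = 15·9 + 20·2 + 15·1 + 6·0 + 1·1 = 191.
Total outcomes: 6! = 720.
Probability = 191/720 = 191/720.

191/720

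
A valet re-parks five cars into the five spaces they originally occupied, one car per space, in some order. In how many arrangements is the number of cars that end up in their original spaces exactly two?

20

Pick the 2 fixed positions: C(5,2) = 10 ways.
The other 3 form a derangement: !3 = 2.
Total: 10 × 2 = 20.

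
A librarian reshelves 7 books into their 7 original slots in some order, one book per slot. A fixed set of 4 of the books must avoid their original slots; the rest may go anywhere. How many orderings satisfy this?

2790

Inclusion-exclusion on the 4 forbidden self-matches:
Σ_{j=0}^{4} (-1)^j C(4,j)(7-j)!
= C(4,0)·7! - C(4,1)·6! + C(4,2)·5! - C(4,3)·4! + C(4,4)·3!
= 5040 - 2880 + 720 - 96 + 6
= 2790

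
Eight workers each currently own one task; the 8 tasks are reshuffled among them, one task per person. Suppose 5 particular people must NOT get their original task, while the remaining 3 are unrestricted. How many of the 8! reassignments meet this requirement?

21234

Let A_j be the event that the j-th constrained one is fixed. By inclusion-exclusion over the 5 events:
Σ_{j=0}^{5} (-1)^j C(5,j)(8-j)!
= C(5,0)·8! - C(5,1)·7! + C(5,2)·6! - C(5,3)·5! + C(5,4)·4! - C(5,5)·3!
= 40320 - 25200 + 7200 - 1200 + 120 - 6
= 21234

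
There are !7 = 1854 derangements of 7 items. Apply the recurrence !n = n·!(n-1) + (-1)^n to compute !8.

14833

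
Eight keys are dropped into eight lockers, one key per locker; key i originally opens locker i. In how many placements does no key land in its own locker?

Use !n = n·!(n-1) + (-1)^n.
!8 = 8·1854 + 1 = 14833

14833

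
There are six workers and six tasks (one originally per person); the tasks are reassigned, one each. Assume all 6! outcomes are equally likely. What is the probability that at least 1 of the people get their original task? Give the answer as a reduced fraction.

91/144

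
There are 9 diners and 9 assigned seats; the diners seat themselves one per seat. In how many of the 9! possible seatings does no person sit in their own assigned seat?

The subfactorial !9 = [9!/e] (nearest integer).
9! = 362880, and 362880/e ≈ 133496.09, so !9 = 133496.

133496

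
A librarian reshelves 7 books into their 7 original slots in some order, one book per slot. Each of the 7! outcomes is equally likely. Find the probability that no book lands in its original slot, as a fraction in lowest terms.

103/280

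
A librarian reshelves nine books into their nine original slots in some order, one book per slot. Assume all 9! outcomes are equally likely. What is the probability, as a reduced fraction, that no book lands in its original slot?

16687/45360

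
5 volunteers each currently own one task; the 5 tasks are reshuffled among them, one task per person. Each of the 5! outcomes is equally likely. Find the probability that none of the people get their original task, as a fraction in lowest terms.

11/30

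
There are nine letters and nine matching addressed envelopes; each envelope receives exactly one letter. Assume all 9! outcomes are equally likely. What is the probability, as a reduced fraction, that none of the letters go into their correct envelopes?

16687/45360

Favorable outcomes: !9 = 133496.
Total outcomes: 9! = 362880.
Probability = 133496/362880 = 16687/45360.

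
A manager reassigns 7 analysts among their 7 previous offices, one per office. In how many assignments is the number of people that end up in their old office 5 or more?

22

# with exactly i fixed is C(7,i)·!(7-i); sum over i=5..7:
  i=5: C(7,5)·!2 = 21·1 = 21
  i=6: C(7,6)·!1 = 7·0 = 0
  i=7: C(7,7)·!0 = 1·1 = 1
Total = 22.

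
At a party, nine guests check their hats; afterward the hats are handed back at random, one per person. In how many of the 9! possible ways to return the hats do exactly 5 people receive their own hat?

Pick the 5 fixed positions: C(9,5) = 126 ways.
The remaining 4 must be deranged: !4 = 9.
Total: 126 × 9 = 1134.

1134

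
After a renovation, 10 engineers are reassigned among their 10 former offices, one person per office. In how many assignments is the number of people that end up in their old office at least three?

Sum C(10,i)·!(10-i) for i = 3..10:
  i=3: C(10,3)·!7 = 120·1854 = 222480
  i=4: C(10,4)·!6 = 210·265 = 55650
  i=5: C(10,5)·!5 = 252·44 = 11088
  i=6: C(10,6)·!4 = 210·9 = 1890
  i=7: C(10,7)·!3 = 120·2 = 240
  i=8: C(10,8)·!2 = 45·1 = 45
  i=9: C(10,9)·!1 = 10·0 = 0
  i=10: C(10,10)·!0 = 1·1 = 1
Total = 291394.

291394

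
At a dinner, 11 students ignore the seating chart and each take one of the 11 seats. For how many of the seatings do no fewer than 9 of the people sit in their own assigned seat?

56

# with exactly i fixed is C(11,i)·!(11-i); sum over i=9..11:
  i=9: C(11,9)·!2 = 55·1 = 55
  i=10: C(11,10)·!1 = 11·0 = 0
  i=11: C(11,11)·!0 = 1·1 = 1
Total = 56.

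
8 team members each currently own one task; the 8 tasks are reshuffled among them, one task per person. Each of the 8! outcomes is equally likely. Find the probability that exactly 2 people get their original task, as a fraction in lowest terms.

Favorable outcomes: C(8,2)·!6 = 28·265 = 7420.
Total outcomes: 8! = 40320.
Probability = 7420/40320 = 53/288.

53/288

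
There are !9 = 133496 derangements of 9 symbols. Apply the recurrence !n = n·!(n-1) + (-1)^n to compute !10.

1334961

!10 = 10·133496 + 1 = 1334961.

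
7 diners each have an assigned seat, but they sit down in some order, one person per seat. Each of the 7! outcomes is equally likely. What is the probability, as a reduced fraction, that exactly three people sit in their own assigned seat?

1/16

Favorable outcomes: C(7,3)·!4 = 35·9 = 315.
Total outcomes: 7! = 5040.
Probability = 315/5040 = 1/16.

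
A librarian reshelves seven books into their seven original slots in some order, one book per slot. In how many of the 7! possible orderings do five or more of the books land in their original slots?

Sum C(7,i)·!(7-i) for i = 5..7:
  i=5: C(7,5)·!2 = 21·1 = 21
  i=6: C(7,6)·!1 = 7·0 = 0
  i=7: C(7,7)·!0 = 1·1 = 1
Total = 22.

22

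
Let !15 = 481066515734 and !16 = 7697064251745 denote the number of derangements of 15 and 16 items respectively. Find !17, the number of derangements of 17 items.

130850092279664

!17 = (17-1)·(!16 + !15) = 16·(7697064251745 + 481066515734) = 16·8178130767479 = 130850092279664.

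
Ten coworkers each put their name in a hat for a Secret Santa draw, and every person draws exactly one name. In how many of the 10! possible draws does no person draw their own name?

1334961

!10 is the nearest integer to 10!/e.
10! = 3628800, and 3628800/e ≈ 1334960.92, so !10 = 1334961.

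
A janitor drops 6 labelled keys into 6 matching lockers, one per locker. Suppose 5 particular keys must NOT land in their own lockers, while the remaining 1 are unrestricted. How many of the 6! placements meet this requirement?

Let A_j be the event that the j-th constrained one is fixed. By inclusion-exclusion over the 5 events:
Σ_{j=0}^{5} (-1)^j C(5,j)(6-j)!
= C(5,0)·6! - C(5,1)·5! + C(5,2)·4! - C(5,3)·3! + C(5,4)·2! - C(5,5)·1!
= 720 - 600 + 240 - 60 + 10 - 1
= 309

309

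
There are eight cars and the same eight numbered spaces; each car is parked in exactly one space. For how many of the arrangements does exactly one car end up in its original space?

14832

Pick the single fixed position: C(8,1) = 8 ways.
The other 7 form a derangement: !7 = 1854.
Total: 8 × 1854 = 14832.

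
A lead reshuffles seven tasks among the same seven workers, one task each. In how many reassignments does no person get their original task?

The subfactorial !7 = [7!/e] (nearest integer).
7! = 5040, and 5040/e ≈ 1854.11, so !7 = 1854.

1854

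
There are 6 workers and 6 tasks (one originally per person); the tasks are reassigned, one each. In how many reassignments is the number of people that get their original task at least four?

Sum C(6,i)·!(6-i) for i = 4..6:
  i=4: C(6,4)·!2 = 15·1 = 15
  i=5: C(6,5)·!1 = 6·0 = 0
  i=6: C(6,6)·!0 = 1·1 = 1
Total = 16.

16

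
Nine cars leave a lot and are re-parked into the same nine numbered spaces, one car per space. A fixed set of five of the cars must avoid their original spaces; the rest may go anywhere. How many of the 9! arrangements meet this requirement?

205056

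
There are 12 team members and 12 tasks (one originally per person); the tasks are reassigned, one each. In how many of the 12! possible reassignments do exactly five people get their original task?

1468368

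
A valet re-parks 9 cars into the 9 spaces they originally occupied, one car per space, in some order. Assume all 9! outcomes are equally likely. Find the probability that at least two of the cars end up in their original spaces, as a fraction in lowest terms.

95887/362880

Favorable outcomes: Σ_{i≥2} C(9,i)·!(9-i) = 36·1854 + 84·265 + 126·44 + 126·9 + 84·2 + 36·1 + 9·0 + 1·1 = 95887.
Total outcomes: 9! = 362880.
Probability = 95887/362880 = 95887/362880.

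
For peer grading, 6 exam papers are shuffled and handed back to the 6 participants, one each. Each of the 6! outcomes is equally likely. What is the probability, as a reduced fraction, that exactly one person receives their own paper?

Favorable outcomes: C(6,1)·!5 = 6·44 = 264.
Total outcomes: 6! = 720.
Probability = 264/720 = 11/30.

11/30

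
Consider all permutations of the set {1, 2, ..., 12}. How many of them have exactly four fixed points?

7342335

Pick the 4 fixed positions: C(12,4) = 495 ways.
The remaining 8 must be deranged: !8 = 14833.
Total: 495 × 14833 = 7342335.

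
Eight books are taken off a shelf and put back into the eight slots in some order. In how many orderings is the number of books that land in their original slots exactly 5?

Choose which 5 of the 8 are fixed: C(8,5) = 56.
The other 3 form a derangement: !3 = 2.
Total: 56 × 2 = 112.

112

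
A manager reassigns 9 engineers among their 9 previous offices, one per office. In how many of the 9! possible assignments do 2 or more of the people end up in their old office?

Sum C(9,i)·!(9-i) for i = 2..9:
  i=2: C(9,2)·!7 = 36·1854 = 66744
  i=3: C(9,3)·!6 = 84·265 = 22260
  i=4: C(9,4)·!5 = 126·44 = 5544
  i=5: C(9,5)·!4 = 126·9 = 1134
  i=6: C(9,6)·!3 = 84·2 = 168
  i=7: C(9,7)·!2 = 36·1 = 36
  i=8: C(9,8)·!1 = 9·0 = 0
  i=9: C(9,9)·!0 = 1·1 = 1
Total = 95887.

95887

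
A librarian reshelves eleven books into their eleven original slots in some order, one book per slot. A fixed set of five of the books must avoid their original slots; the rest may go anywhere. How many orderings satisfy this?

Inclusion-exclusion on the 5 forbidden self-matches:
Σ_{j=0}^{5} (-1)^j C(5,j)(11-j)!
= C(5,0)·11! - C(5,1)·10! + C(5,2)·9! - C(5,3)·8! + C(5,4)·7! - C(5,5)·6!
= 39916800 - 18144000 + 3628800 - 403200 + 25200 - 720
= 25022880

25022880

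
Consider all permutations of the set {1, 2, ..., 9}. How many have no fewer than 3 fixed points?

29143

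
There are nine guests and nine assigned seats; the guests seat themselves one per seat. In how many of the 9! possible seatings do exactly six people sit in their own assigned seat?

168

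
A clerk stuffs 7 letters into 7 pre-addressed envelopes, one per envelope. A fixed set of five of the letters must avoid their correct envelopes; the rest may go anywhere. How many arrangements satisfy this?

Let A_j be the event that the j-th constrained one is fixed. By inclusion-exclusion over the 5 events:
Σ_{j=0}^{5} (-1)^j C(5,j)(7-j)!
= C(5,0)·7! - C(5,1)·6! + C(5,2)·5! - C(5,3)·4! + C(5,4)·3! - C(5,5)·2!
= 5040 - 3600 + 1200 - 240 + 30 - 2
= 2428

2428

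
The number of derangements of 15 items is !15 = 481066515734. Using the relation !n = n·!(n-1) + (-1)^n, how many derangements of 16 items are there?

7697064251745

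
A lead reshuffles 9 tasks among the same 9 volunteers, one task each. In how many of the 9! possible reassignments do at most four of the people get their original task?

361541

# with exactly i fixed is C(9,i)·!(9-i); sum over i=0..4:
  i=0: C(9,0)·!9 = 1·133496 = 133496
  i=1: C(9,1)·!8 = 9·14833 = 133497
  i=2: C(9,2)·!7 = 36·1854 = 66744
  i=3: C(9,3)·!6 = 84·265 = 22260
  i=4: C(9,4)·!5 = 126·44 = 5544
Total = 361541.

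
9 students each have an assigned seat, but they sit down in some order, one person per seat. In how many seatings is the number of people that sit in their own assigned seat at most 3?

355997

Sum C(9,i)·!(9-i) for i = 0..3:
  i=0: C(9,0)·!9 = 1·133496 = 133496
  i=1: C(9,1)·!8 = 9·14833 = 133497
  i=2: C(9,2)·!7 = 36·1854 = 66744
  i=3: C(9,3)·!6 = 84·265 = 22260
Total = 355997.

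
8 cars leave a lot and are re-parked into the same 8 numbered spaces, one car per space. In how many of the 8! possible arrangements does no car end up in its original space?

14833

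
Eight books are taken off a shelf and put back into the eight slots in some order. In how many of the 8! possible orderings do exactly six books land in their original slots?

Pick the 6 fixed positions: C(8,6) = 28 ways.
The remaining 2 must be deranged: !2 = 1.
Total: 28 × 1 = 28.

28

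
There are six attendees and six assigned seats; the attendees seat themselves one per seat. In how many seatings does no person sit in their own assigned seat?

!6 = 6! · Σ_{k=0}^{6} (-1)^k/k!
= 6! - 6!/1! + 6!/2! - 6!/3! + 6!/4! - 6!/5! + 6!/6!
= 720 - 720 + 360 - 120 + 30 - 6 + 1
= 265

265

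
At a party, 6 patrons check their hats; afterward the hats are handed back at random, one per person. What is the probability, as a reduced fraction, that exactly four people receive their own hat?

1/48

Favorable outcomes: C(6,4)·!2 = 15·1 = 15.
Total outcomes: 6! = 720.
Probability = 15/720 = 1/48.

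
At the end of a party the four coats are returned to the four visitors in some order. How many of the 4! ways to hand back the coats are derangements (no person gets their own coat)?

9

!4 = 4! · Σ_{k=0}^{4} (-1)^k/k!
= 4! - 4!/1! + 4!/2! - 4!/3! + 4!/4!
= 24 - 24 + 12 - 4 + 1
= 9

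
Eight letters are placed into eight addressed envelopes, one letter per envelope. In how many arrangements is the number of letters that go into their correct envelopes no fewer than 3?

3235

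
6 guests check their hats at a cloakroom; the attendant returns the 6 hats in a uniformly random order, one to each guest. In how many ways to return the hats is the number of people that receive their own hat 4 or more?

16

Sum C(6,i)·!(6-i) for i = 4..6:
  i=4: C(6,4)·!2 = 15·1 = 15
  i=5: C(6,5)·!1 = 6·0 = 0
  i=6: C(6,6)·!0 = 1·1 = 1
Total = 16.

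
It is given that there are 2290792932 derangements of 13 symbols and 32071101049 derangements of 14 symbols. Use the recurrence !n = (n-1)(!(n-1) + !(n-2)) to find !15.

481066515734

!15 = (15-1)·(!14 + !13) = 14·(32071101049 + 2290792932) = 14·34361893981 = 481066515734.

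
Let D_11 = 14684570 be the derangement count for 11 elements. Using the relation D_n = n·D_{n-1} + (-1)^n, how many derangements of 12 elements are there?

D_12 = 12·14684570 + 1 = 176214841.

176214841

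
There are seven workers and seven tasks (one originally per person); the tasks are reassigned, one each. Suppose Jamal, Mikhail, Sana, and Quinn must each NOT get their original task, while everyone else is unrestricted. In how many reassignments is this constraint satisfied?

2790

Let A_j be the event that the j-th constrained one is fixed. By inclusion-exclusion over the 4 events:
Σ_{j=0}^{4} (-1)^j C(4,j)(7-j)!
= C(4,0)·7! - C(4,1)·6! + C(4,2)·5! - C(4,3)·4! + C(4,4)·3!
= 5040 - 2880 + 720 - 96 + 6
= 2790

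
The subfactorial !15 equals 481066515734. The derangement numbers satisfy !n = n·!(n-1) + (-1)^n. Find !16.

!16 = 16·481066515734 + 1 = 7697064251745.

7697064251745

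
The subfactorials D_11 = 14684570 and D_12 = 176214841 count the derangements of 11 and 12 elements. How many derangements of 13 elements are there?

2290792932

D_13 = (13-1)·(D_12 + D_11) = 12·(176214841 + 14684570) = 12·190899411 = 2290792932.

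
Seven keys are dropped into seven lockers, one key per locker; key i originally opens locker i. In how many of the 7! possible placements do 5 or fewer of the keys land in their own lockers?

5039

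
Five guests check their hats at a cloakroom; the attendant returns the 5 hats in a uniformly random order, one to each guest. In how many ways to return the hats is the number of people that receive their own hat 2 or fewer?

# with exactly i fixed is C(5,i)·!(5-i); sum over i=0..2:
  i=0: C(5,0)·!5 = 1·44 = 44
  i=1: C(5,1)·!4 = 5·9 = 45
  i=2: C(5,2)·!3 = 10·2 = 20
Total = 109.

109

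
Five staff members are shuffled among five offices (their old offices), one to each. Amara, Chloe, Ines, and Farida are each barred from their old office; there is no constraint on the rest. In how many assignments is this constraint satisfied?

53

Let A_j be the event that the j-th constrained one is fixed. By inclusion-exclusion over the 4 events:
Σ_{j=0}^{4} (-1)^j C(4,j)(5-j)!
= C(4,0)·5! - C(4,1)·4! + C(4,2)·3! - C(4,3)·2! + C(4,4)·1!
= 120 - 96 + 36 - 8 + 1
= 53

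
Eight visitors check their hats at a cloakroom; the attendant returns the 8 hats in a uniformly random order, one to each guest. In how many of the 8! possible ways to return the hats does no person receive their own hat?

14833

!8 = 8! · Σ_{k=0}^{8} (-1)^k/k!
= 8! - 8!/1! + 8!/2! - 8!/3! + 8!/4! - 8!/5! + 8!/6! - 8!/7! + 8!/8!
= 40320 - 40320 + 20160 - 6720 + 1680 - 336 + 56 - 8 + 1
= 14833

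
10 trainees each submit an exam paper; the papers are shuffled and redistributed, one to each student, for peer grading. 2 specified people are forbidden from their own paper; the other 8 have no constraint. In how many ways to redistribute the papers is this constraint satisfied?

Inclusion-exclusion on the 2 forbidden self-matches:
Σ_{j=0}^{2} (-1)^j C(2,j)(10-j)!
= C(2,0)·10! - C(2,1)·9! + C(2,2)·8!
= 3628800 - 725760 + 40320
= 2943360

2943360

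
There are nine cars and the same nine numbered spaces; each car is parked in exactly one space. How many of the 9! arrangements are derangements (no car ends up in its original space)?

133496

!9 = 9! · Σ_{k=0}^{9} (-1)^k/k!
= 9! - 9!/1! + 9!/2! - 9!/3! + 9!/4! - 9!/5! + 9!/6! - 9!/7! + 9!/8! - 9!/9!
= 362880 - 362880 + 181440 - 60480 + 15120 - 3024 + 504 - 72 + 9 - 1
= 133496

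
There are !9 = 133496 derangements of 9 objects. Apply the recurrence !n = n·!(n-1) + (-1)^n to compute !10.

!10 = 10·133496 + 1 = 1334961.

1334961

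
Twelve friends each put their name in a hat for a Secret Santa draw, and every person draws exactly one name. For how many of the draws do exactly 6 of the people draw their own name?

244860

Pick the 6 fixed positions: C(12,6) = 924 ways.
The other 6 form a derangement: !6 = 265.
Total: 924 × 265 = 244860.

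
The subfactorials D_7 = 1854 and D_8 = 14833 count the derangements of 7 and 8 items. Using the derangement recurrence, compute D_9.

133496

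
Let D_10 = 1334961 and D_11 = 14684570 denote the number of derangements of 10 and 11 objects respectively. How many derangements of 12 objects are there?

176214841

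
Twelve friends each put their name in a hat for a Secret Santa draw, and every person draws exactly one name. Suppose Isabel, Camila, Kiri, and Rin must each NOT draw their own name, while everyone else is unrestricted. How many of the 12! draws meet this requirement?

339696000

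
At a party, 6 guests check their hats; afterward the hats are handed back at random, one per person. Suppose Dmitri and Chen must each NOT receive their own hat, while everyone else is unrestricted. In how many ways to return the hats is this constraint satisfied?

504

Let A_j be the event that the j-th constrained one is fixed. By inclusion-exclusion over the 2 events:
Σ_{j=0}^{2} (-1)^j C(2,j)(6-j)!
= C(2,0)·6! - C(2,1)·5! + C(2,2)·4!
= 720 - 240 + 24
= 504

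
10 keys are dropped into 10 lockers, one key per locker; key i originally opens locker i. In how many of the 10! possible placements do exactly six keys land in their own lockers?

1890

Pick the 6 fixed positions: C(10,6) = 210 ways.
The remaining 4 must be deranged: !4 = 9.
Total: 210 × 9 = 1890.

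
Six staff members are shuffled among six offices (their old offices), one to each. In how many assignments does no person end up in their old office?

265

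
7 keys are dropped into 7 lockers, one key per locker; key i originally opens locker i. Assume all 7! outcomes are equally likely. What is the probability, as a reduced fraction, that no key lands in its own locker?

Favorable outcomes: !7 = 1854.
Total outcomes: 7! = 5040.
Probability = 1854/5040 = 103/280.

103/280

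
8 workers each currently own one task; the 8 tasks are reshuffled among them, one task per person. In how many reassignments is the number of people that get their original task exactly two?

7420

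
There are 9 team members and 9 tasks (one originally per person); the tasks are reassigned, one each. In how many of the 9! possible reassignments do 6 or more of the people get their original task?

205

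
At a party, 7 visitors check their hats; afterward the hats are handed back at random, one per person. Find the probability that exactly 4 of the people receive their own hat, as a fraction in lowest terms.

1/72

Favorable outcomes: C(7,4)·!3 = 35·2 = 70.
Total outcomes: 7! = 5040.
Probability = 70/5040 = 1/72.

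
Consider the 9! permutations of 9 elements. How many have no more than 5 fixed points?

# with exactly i fixed is C(9,i)·!(9-i); sum over i=0..5:
  i=0: C(9,0)·!9 = 1·133496 = 133496
  i=1: C(9,1)·!8 = 9·14833 = 133497
  i=2: C(9,2)·!7 = 36·1854 = 66744
  i=3: C(9,3)·!6 = 84·265 = 22260
  i=4: C(9,4)·!5 = 126·44 = 5544
  i=5: C(9,5)·!4 = 126·9 = 1134
Total = 362675.

362675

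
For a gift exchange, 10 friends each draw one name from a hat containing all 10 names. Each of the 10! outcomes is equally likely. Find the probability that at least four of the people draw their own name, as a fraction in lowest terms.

Favorable outcomes: Σ_{i≥4} C(10,i)·!(10-i) = 210·265 + 252·44 + 210·9 + 120·2 + 45·1 + 10·0 + 1·1 = 68914.
Total outcomes: 10! = 3628800.
Probability = 68914/3628800 = 34457/1814400.

34457/1814400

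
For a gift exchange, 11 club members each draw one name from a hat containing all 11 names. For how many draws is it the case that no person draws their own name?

14684570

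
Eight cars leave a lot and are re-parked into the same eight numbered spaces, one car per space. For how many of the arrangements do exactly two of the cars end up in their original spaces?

Pick the 2 fixed positions: C(8,2) = 28 ways.
The remaining 6 must be deranged: !6 = 265.
Total: 28 × 265 = 7420.

7420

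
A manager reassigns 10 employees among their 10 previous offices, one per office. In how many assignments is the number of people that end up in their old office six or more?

2176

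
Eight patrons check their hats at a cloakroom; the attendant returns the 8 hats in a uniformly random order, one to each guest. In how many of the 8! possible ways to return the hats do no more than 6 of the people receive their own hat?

40319

# with exactly i fixed is C(8,i)·!(8-i); sum over i=0..6:
  i=0: C(8,0)·!8 = 1·14833 = 14833
  i=1: C(8,1)·!7 = 8·1854 = 14832
  i=2: C(8,2)·!6 = 28·265 = 7420
  i=3: C(8,3)·!5 = 56·44 = 2464
  i=4: C(8,4)·!4 = 70·9 = 630
  i=5: C(8,5)·!3 = 56·2 = 112
  i=6: C(8,6)·!2 = 28·1 = 28
Total = 40319.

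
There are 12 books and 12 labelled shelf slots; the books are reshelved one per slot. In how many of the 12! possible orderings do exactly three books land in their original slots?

29369120

Pick the 3 fixed positions: C(12,3) = 220 ways.
The other 9 form a derangement: !9 = 133496.
Total: 220 × 133496 = 29369120.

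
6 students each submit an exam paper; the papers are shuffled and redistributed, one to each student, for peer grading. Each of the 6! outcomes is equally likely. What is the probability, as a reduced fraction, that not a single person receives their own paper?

Favorable outcomes: !6 = 265.
Total outcomes: 6! = 720.
Probability = 265/720 = 53/144.

53/144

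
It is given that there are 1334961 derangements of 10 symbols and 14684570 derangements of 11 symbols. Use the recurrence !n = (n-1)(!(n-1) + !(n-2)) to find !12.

!12 = (12-1)·(!11 + !10) = 11·(14684570 + 1334961) = 11·16019531 = 176214841.

176214841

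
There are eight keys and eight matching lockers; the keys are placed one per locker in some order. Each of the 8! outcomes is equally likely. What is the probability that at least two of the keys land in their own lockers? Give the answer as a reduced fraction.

Favorable outcomes: Σ_{i≥2} C(8,i)·!(8-i) = 28·265 + 56·44 + 70·9 + 56·2 + 28·1 + 8·0 + 1·1 = 10655.
Total outcomes: 8! = 40320.
Probability = 10655/40320 = 2131/8064.

2131/8064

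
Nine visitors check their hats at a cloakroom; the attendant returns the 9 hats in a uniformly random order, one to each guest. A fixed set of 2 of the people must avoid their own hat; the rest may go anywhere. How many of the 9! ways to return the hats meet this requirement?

287280

Inclusion-exclusion on the 2 forbidden self-matches:
Σ_{j=0}^{2} (-1)^j C(2,j)(9-j)!
= C(2,0)·9! - C(2,1)·8! + C(2,2)·7!
= 362880 - 80640 + 5040
= 287280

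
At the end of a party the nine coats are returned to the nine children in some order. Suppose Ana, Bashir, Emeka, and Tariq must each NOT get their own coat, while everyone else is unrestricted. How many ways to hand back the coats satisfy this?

Let A_j be the event that the j-th constrained one is fixed. By inclusion-exclusion over the 4 events:
Σ_{j=0}^{4} (-1)^j C(4,j)(9-j)!
= C(4,0)·9! - C(4,1)·8! + C(4,2)·7! - C(4,3)·6! + C(4,4)·5!
= 362880 - 161280 + 30240 - 2880 + 120
= 229080

229080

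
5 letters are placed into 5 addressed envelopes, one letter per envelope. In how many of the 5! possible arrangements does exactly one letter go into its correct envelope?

45

Choose which one of the 5 is fixed: C(5,1) = 5.
The remaining 4 must be deranged: !4 = 9.
Total: 5 × 9 = 45.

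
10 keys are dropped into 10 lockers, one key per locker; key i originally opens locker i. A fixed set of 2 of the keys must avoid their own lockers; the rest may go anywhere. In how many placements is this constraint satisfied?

2943360

Let A_j be the event that the j-th constrained one is fixed. By inclusion-exclusion over the 2 events:
Σ_{j=0}^{2} (-1)^j C(2,j)(10-j)!
= C(2,0)·10! - C(2,1)·9! + C(2,2)·8!
= 3628800 - 725760 + 40320
= 2943360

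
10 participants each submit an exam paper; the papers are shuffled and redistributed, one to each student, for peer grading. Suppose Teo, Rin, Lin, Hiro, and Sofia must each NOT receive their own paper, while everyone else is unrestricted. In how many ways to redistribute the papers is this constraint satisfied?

Inclusion-exclusion on the 5 forbidden self-matches:
Σ_{j=0}^{5} (-1)^j C(5,j)(10-j)!
= C(5,0)·10! - C(5,1)·9! + C(5,2)·8! - C(5,3)·7! + C(5,4)·6! - C(5,5)·5!
= 3628800 - 1814400 + 403200 - 50400 + 3600 - 120
= 2170680

2170680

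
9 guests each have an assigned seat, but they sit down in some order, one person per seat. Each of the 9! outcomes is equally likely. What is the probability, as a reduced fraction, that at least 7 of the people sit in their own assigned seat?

37/362880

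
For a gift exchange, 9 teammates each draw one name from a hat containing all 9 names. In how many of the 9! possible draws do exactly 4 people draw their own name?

5544

Pick the 4 fixed positions: C(9,4) = 126 ways.
The remaining 5 must be deranged: !5 = 44.
Total: 126 × 44 = 5544.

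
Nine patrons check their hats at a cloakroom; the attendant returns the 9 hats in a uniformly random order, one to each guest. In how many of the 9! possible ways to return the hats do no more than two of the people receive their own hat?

333737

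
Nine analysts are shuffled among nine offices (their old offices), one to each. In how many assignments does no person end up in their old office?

133496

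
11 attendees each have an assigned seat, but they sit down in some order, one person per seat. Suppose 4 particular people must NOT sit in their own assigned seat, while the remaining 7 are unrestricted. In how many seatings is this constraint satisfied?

27422640

Inclusion-exclusion on the 4 forbidden self-matches:
Σ_{j=0}^{4} (-1)^j C(4,j)(11-j)!
= C(4,0)·11! - C(4,1)·10! + C(4,2)·9! - C(4,3)·8! + C(4,4)·7!
= 39916800 - 14515200 + 2177280 - 161280 + 5040
= 27422640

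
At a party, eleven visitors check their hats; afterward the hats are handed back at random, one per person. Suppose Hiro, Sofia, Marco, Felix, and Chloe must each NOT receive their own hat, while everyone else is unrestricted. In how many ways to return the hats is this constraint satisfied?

25022880

Inclusion-exclusion on the 5 forbidden self-matches:
Σ_{j=0}^{5} (-1)^j C(5,j)(11-j)!
= C(5,0)·11! - C(5,1)·10! + C(5,2)·9! - C(5,3)·8! + C(5,4)·7! - C(5,5)·6!
= 39916800 - 18144000 + 3628800 - 403200 + 25200 - 720
= 25022880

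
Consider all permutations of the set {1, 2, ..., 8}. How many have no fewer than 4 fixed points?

771

Sum C(8,i)·!(8-i) for i = 4..8:
  i=4: C(8,4)·!4 = 70·9 = 630
  i=5: C(8,5)·!3 = 56·2 = 112
  i=6: C(8,6)·!2 = 28·1 = 28
  i=7: C(8,7)·!1 = 8·0 = 0
  i=8: C(8,8)·!0 = 1·1 = 1
Total = 771.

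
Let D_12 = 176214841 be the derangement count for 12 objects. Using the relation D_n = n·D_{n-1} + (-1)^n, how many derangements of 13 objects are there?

D_13 = 13·176214841 - 1 = 2290792932.

2290792932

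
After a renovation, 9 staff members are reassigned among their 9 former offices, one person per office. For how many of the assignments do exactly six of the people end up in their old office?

168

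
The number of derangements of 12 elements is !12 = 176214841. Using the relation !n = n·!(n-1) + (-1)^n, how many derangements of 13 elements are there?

2290792932

!13 = 13·176214841 - 1 = 2290792932.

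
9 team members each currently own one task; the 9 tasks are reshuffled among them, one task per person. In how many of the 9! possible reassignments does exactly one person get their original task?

133497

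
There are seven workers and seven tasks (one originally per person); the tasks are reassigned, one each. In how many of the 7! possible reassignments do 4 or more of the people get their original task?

92

Sum C(7,i)·!(7-i) for i = 4..7:
  i=4: C(7,4)·!3 = 35·2 = 70
  i=5: C(7,5)·!2 = 21·1 = 21
  i=6: C(7,6)·!1 = 7·0 = 0
  i=7: C(7,7)·!0 = 1·1 = 1
Total = 92.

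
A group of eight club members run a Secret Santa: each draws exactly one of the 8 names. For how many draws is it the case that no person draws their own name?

The subfactorial !8 = [8!/e] (nearest integer).
8! = 40320, and 40320/e ≈ 14832.90, so !8 = 14833.

14833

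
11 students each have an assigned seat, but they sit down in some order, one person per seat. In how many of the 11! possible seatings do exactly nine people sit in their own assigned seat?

55

Pick the 9 fixed positions: C(11,9) = 55 ways.
The other 2 form a derangement: !2 = 1.
Total: 55 × 1 = 55.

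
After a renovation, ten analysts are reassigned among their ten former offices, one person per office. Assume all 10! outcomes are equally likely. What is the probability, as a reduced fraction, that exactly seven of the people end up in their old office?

1/15120

Favorable outcomes: C(10,7)·!3 = 120·2 = 240.
Total outcomes: 10! = 3628800.
Probability = 240/3628800 = 1/15120.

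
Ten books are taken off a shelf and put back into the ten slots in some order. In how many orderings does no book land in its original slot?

1334961

!10 = 10! · Σ_{k=0}^{10} (-1)^k/k!
= 10! - 10!/1! + 10!/2! - 10!/3! + 10!/4! - 10!/5! + 10!/6! - 10!/7! + 10!/8! - 10!/9! + 10!/10!
= 3628800 - 3628800 + 1814400 - 604800 + 151200 - 30240 + 5040 - 720 + 90 - 10 + 1
= 1334961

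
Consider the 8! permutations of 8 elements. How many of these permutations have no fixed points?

14833

Recurrence: !8 = 7·(!7 + !6).
!8 = 7·(1854 + 265) = 7·2119 = 14833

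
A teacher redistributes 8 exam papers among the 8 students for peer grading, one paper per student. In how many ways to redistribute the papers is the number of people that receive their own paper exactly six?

28

Choose which 6 of the 8 are fixed: C(8,6) = 28.
The remaining 2 must be deranged: !2 = 1.
Total: 28 × 1 = 28.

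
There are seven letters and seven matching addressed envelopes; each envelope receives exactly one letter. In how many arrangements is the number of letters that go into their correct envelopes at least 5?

22

Sum C(7,i)·!(7-i) for i = 5..7:
  i=5: C(7,5)·!2 = 21·1 = 21
  i=6: C(7,6)·!1 = 7·0 = 0
  i=7: C(7,7)·!0 = 1·1 = 1
Total = 22.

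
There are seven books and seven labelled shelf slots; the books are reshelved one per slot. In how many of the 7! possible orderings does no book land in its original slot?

1854

Recurrence: !7 = 7·!6 + (-1)^7.
!7 = 7·265 - 1 = 1854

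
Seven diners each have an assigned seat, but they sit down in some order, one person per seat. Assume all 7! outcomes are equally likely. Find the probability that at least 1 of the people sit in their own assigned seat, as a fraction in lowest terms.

Favorable outcomes: Σ_{i≥1} C(7,i)·!(7-i) = 7·265 + 21·44 + 35·9 + 35·2 + 21·1 + 7·0 + 1·1 = 3186.
Total outcomes: 7! = 5040.
Probability = 3186/5040 = 177/280.

177/280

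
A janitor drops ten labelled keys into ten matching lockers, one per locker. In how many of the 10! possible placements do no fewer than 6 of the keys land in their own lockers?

2176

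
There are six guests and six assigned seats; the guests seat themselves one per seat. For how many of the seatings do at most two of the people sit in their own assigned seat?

664

Sum C(6,i)·!(6-i) for i = 0..2:
  i=0: C(6,0)·!6 = 1·265 = 265
  i=1: C(6,1)·!5 = 6·44 = 264
  i=2: C(6,2)·!4 = 15·9 = 135
Total = 664.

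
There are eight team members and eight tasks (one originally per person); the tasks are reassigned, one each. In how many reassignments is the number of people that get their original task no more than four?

40179

# with exactly i fixed is C(8,i)·!(8-i); sum over i=0..4:
  i=0: C(8,0)·!8 = 1·14833 = 14833
  i=1: C(8,1)·!7 = 8·1854 = 14832
  i=2: C(8,2)·!6 = 28·265 = 7420
  i=3: C(8,3)·!5 = 56·44 = 2464
  i=4: C(8,4)·!4 = 70·9 = 630
Total = 40179.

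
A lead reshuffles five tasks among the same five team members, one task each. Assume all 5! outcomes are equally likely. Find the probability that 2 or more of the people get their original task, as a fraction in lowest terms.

31/120

Favorable outcomes: Σ_{i≥2} C(5,i)·!(5-i) = 10·2 + 10·1 + 5·0 + 1·1 = 31.
Total outcomes: 5! = 120.
Probability = 31/120 = 31/120.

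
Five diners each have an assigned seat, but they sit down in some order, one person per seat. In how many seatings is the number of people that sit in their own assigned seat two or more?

31

Sum C(5,i)·!(5-i) for i = 2..5:
  i=2: C(5,2)·!3 = 10·2 = 20
  i=3: C(5,3)·!2 = 10·1 = 10
  i=4: C(5,4)·!1 = 5·0 = 0
  i=5: C(5,5)·!0 = 1·1 = 1
Total = 31.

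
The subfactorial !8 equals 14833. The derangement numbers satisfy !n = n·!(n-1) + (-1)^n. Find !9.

!9 = 9·14833 - 1 = 133496.

133496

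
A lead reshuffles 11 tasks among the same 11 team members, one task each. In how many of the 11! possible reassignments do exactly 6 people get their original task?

Pick the 6 fixed positions: C(11,6) = 462 ways.
The other 5 form a derangement: !5 = 44.
Total: 462 × 44 = 20328.

20328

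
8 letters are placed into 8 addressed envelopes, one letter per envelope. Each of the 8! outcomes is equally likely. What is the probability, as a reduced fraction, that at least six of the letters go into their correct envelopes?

29/40320

Favorable outcomes: Σ_{i≥6} C(8,i)·!(8-i) = 28·1 + 8·0 + 1·1 = 29.
Total outcomes: 8! = 40320.
Probability = 29/40320 = 29/40320.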